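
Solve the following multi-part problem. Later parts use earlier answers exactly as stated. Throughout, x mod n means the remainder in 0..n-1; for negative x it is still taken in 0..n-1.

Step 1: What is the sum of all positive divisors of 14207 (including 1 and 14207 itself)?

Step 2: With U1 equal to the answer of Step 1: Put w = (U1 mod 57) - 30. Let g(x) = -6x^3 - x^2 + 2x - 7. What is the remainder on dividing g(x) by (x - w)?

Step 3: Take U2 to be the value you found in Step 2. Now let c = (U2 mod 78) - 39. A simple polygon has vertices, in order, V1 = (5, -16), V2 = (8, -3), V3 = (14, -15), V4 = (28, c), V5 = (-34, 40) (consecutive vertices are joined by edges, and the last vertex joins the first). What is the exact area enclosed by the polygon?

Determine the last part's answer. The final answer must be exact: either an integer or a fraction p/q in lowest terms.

Step 1: 14207 is prime, so its only divisors are 1 and 14207; sigma = 1 + 14207 = 14208; answer 14208
Step 2: U1 = 14208; w = -15; remainder = value at the root: -6*(-15)^3 - 1*(-15)^2 + 2*(-15)^1 - 7 = (20250) + (-225) + (-30) + (-7) = 19988; answer 19988
Step 3: U2 = 19988; c = -19; cross terms: (5*-3 - 8*-16)=113, (8*-15 - 14*-3)=-78, (14*-19 - 28*-15)=154, (28*40 - -34*-19)=474, (-34*-16 - 5*40)=344; twice the area = |1007| = 1007; area = 1007/2; answer 1007/2

1007/2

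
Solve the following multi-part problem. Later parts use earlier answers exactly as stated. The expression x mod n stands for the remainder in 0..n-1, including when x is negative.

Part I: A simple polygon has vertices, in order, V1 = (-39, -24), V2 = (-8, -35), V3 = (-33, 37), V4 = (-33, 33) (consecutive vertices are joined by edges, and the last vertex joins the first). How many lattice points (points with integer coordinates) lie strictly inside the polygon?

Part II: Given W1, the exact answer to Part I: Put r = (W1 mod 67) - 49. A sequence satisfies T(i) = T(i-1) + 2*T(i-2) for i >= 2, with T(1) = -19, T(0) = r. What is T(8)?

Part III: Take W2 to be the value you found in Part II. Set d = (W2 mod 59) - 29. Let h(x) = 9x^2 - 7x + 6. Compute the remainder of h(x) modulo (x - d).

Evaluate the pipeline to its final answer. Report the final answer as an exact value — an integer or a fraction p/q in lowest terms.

Part I: cross terms: (-39*-35 - -8*-24)=1173, (-8*37 - -33*-35)=-1451, (-33*33 - -33*37)=132, (-33*-24 - -39*33)=2079; twice the area = |1933| = 1933; area = 1933/2; boundary points = 1 + 1 + 4 + 3 = 9; strictly interior points = area - boundary/2 + 1 = 963; answer 963
Part II: W1 = 963; r = -24; T(2) = 1*(-19) + 2*(-24) = -67; iterating: T(2)=-67, T(3)=-105, T(4)=-239, T(5)=-449, T(6)=-927, T(7)=-1825, T(8)=-3679; answer -3679
Part III: W2 = -3679; d = 9; remainder = value at the root: 9*(9)^2 - 7*(9)^1 + 6 = (729) + (-63) + (6) = 672; answer 672

672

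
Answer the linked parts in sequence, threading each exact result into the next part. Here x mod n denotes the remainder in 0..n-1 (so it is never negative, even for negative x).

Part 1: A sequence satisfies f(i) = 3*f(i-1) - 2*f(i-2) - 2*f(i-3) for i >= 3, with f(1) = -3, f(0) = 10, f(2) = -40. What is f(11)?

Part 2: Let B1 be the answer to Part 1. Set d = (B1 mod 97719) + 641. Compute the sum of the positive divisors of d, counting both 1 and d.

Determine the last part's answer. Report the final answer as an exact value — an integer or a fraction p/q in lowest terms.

40864

Part 1: f(3) = 3*(-40) - 2*(-3) - 2*(10) = -134; iterating: f(3)=-134, f(4)=-316, f(5)=-600, f(6)=-900, f(7)=-868, f(8)=396, f(9)=4724, f(10)=15116, f(11)=35108; answer 35108
Part 2: B1 = 35108; d = 35749; 35749 = 7 * 5107; sigma = (1 + 7) * (1 + 5107) = 8 * 5108 = 40864; answer 40864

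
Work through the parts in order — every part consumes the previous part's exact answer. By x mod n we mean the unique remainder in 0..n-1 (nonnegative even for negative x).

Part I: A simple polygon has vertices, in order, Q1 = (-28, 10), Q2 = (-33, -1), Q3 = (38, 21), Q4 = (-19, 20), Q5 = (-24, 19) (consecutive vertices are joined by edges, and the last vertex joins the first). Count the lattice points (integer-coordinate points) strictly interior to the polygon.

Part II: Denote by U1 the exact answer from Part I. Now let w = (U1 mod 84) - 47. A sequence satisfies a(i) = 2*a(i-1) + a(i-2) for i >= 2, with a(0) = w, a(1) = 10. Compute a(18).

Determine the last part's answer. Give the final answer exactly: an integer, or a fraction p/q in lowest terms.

27442100

Part I: cross terms: (-28*-1 - -33*10)=358, (-33*21 - 38*-1)=-655, (38*20 - -19*21)=1159, (-19*19 - -24*20)=119, (-24*10 - -28*19)=292; twice the area = |1273| = 1273; area = 1273/2; boundary points = 1 + 1 + 1 + 1 + 1 = 5; strictly interior points = area - boundary/2 + 1 = 635; answer 635
Part II: U1 = 635; w = 0; a(2) = 2*(10) + 1*(0) = 20; iterating: a(2)=20, a(3)=50, a(4)=120, a(5)=290, a(6)=700, a(7)=1690, a(8)=4080, a(9)=9850, a(10)=23780, a(11)=57410, a(12)=138600, a(13)=334610, a(14)=807820, a(15)=1950250, a(16)=4708320, a(17)=11366890, a(18)=27442100; answer 27442100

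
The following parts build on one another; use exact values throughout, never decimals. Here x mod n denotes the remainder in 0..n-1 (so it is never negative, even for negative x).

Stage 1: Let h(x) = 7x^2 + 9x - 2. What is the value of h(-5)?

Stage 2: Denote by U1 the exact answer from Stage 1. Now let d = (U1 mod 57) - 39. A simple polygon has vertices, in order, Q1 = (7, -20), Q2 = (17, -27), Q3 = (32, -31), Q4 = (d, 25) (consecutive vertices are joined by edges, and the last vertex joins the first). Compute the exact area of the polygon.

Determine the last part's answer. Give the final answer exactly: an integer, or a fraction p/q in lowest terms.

419

Stage 1: 7*(-5)^2 + 9*(-5)^1 - 2 = (175) + (-45) + (-2) = 128; answer 128
Stage 2: U1 = 128; d = -25; cross terms: (7*-27 - 17*-20)=151, (17*-31 - 32*-27)=337, (32*25 - -25*-31)=25, (-25*-20 - 7*25)=325; twice the area = |838| = 838; area = 419; answer 419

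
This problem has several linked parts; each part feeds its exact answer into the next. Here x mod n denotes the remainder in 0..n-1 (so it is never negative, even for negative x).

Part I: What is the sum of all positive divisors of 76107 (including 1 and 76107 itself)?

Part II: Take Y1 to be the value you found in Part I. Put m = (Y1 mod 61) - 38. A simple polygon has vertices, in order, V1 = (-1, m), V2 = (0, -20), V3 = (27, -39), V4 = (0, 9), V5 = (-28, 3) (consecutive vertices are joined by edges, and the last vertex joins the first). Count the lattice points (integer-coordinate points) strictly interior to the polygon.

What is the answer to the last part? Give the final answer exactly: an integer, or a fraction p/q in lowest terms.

680

Part I: 76107 = 3 * 23 * 1103; sigma = (1 + 3) * (1 + 23) * (1 + 1103) = 4 * 24 * 1104 = 105984; answer 105984
Part II: Y1 = 105984; m = -11; cross terms: (-1*-20 - 0*-11)=20, (0*-39 - 27*-20)=540, (27*9 - 0*-39)=243, (0*3 - -28*9)=252, (-28*-11 - -1*3)=311; twice the area = |1366| = 1366; area = 683; boundary points = 1 + 1 + 3 + 2 + 1 = 8; strictly interior points = area - boundary/2 + 1 = 680; answer 680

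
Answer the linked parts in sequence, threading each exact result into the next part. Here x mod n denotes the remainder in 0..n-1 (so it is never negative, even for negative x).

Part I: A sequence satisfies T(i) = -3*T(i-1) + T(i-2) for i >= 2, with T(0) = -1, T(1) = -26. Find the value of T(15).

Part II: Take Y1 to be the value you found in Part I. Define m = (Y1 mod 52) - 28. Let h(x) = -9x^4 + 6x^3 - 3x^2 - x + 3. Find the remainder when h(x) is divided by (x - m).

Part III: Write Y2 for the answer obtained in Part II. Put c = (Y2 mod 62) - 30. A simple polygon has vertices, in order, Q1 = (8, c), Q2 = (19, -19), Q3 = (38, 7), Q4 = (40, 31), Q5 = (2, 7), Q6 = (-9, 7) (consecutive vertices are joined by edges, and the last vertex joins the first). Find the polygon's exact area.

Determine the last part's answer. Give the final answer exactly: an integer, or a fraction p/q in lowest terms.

920

Part I: T(2) = -3*(-26) + 1*(-1) = 77; iterating: T(2)=77, T(3)=-257, T(4)=848, T(5)=-2801, T(6)=9251, T(7)=-30554, T(8)=100913, T(9)=-333293, T(10)=1100792, T(11)=-3635669, T(12)=12007799, T(13)=-39659066, T(14)=130984997, T(15)=-432614057; answer -432614057
Part II: Y1 = -432614057; m = 19; remainder = value at the root: -9*(19)^4 + 6*(19)^3 - 3*(19)^2 - 1*(19)^1 + 3 = (-1172889) + (41154) + (-1083) + (-19) + (3) = -1132834; answer -1132834
Part III: Y2 = -1132834; c = 0; cross terms: (8*-19 - 19*0)=-152, (19*7 - 38*-19)=855, (38*31 - 40*7)=898, (40*7 - 2*31)=218, (2*7 - -9*7)=77, (-9*0 - 8*7)=-56; twice the area = |1840| = 1840; area = 920; answer 920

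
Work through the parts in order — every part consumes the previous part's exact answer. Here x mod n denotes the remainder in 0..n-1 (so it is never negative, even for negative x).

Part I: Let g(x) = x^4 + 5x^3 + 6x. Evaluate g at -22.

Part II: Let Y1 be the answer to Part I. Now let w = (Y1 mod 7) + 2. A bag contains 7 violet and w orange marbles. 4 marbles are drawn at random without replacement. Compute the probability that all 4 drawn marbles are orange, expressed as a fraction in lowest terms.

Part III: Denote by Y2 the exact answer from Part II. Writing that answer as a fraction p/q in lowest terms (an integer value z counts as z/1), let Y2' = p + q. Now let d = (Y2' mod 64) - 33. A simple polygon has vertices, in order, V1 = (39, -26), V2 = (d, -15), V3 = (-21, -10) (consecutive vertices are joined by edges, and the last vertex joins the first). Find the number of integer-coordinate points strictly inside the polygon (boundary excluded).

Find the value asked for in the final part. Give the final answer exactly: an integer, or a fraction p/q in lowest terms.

100

Part I: 1*(-22)^4 + 5*(-22)^3 + 6*(-22)^1 = (234256) + (-53240) + (-132) = 180884; answer 180884
Part II: Y1 = 180884; w = 6; total draws C(13,4) = 715; favorable C(6,4) = 15; P = 3/143; answer 3/143
Part III: Y2 = 3/143; threaded value p + q = 146; d = -15; cross terms: (39*-15 - -15*-26)=-975, (-15*-10 - -21*-15)=-165, (-21*-26 - 39*-10)=936; twice the area = |-204| = 204; area = 102; boundary points = 1 + 1 + 4 = 6; strictly interior points = area - boundary/2 + 1 = 100; answer 100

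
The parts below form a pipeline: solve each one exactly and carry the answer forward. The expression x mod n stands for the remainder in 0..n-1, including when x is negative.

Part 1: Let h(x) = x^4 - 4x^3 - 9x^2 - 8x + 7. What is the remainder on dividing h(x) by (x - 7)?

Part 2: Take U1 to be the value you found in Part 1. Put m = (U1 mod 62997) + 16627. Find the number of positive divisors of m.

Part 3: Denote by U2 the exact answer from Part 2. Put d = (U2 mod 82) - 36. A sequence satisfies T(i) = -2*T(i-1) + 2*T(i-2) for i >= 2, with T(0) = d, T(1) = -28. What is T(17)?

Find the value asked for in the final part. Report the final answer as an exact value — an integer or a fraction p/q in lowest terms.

Part 1: remainder = value at the root: 1*(7)^4 - 4*(7)^3 - 9*(7)^2 - 8*(7)^1 + 7 = (2401) + (-1372) + (-441) + (-56) + (7) = 539; answer 539
Part 2: U1 = 539; m = 17166; 17166 = 2 * 3 * 2861; number of divisors = (1+1) * (1+1) * (1+1) = 8; answer 8
Part 3: U2 = 8; d = -28; T(2) = -2*(-28) + 2*(-28) = 0; iterating: T(2)=0, T(3)=-56, T(4)=112, T(5)=-336, T(6)=896, T(7)=-2464, T(8)=6720, T(9)=-18368, T(10)=50176, T(11)=-137088, T(12)=374528, T(13)=-1023232, T(14)=2795520, T(15)=-7637504, T(16)=20866048, T(17)=-57007104; answer -57007104

-57007104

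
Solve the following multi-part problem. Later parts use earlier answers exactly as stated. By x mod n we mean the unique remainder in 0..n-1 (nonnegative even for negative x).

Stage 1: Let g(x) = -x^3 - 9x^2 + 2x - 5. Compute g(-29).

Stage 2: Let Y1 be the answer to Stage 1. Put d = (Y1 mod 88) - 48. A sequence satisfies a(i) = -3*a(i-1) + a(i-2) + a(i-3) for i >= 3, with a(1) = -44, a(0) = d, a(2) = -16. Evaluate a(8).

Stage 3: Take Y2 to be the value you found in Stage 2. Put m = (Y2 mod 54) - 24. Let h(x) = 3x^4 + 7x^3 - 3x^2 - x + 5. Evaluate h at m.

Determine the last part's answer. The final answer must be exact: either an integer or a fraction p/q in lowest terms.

1729895

Stage 1: -1*(-29)^3 - 9*(-29)^2 + 2*(-29)^1 - 5 = (24389) + (-7569) + (-58) + (-5) = 16757; answer 16757
Stage 2: Y1 = 16757; d = -11; a(3) = -3*(-16) + 1*(-44) + 1*(-11) = -7; iterating: a(3)=-7, a(4)=-39, a(5)=94, a(6)=-328, a(7)=1039, a(8)=-3351; answer -3351
Stage 3: Y2 = -3351; m = 27; 3*(27)^4 + 7*(27)^3 - 3*(27)^2 - 1*(27)^1 + 5 = (1594323) + (137781) + (-2187) + (-27) + (5) = 1729895; answer 1729895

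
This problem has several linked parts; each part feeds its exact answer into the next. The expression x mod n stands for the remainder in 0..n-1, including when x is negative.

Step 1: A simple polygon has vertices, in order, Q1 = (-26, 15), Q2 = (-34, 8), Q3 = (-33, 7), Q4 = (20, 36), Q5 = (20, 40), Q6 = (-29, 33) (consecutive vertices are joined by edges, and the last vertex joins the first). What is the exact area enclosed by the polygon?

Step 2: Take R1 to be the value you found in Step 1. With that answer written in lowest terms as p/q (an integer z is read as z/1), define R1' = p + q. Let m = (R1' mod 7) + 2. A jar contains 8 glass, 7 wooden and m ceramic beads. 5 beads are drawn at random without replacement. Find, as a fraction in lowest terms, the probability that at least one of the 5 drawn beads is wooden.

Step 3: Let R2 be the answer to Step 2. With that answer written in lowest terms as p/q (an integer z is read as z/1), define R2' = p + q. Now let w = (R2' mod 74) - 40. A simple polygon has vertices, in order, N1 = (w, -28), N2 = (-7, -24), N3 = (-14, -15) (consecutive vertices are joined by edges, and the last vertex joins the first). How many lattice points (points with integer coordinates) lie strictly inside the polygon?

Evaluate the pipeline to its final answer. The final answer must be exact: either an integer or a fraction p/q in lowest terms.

Step 1: cross terms: (-26*8 - -34*15)=302, (-34*7 - -33*8)=26, (-33*36 - 20*7)=-1328, (20*40 - 20*36)=80, (20*33 - -29*40)=1820, (-29*15 - -26*33)=423; twice the area = |1323| = 1323; area = 1323/2; answer 1323/2
Step 2: R1 = 1323/2; threaded value p + q = 1325; m = 4; total draws C(19,5) = 11628; complement C(12,5) = 792; favorable 11628 - 792 = 10836; P = 301/323; answer 301/323
Step 3: R2 = 301/323; threaded value p + q = 624; w = -8; cross terms: (-8*-24 - -7*-28)=-4, (-7*-15 - -14*-24)=-231, (-14*-28 - -8*-15)=272; twice the area = |37| = 37; area = 37/2; boundary points = 1 + 1 + 1 = 3; strictly interior points = area - boundary/2 + 1 = 18; answer 18

18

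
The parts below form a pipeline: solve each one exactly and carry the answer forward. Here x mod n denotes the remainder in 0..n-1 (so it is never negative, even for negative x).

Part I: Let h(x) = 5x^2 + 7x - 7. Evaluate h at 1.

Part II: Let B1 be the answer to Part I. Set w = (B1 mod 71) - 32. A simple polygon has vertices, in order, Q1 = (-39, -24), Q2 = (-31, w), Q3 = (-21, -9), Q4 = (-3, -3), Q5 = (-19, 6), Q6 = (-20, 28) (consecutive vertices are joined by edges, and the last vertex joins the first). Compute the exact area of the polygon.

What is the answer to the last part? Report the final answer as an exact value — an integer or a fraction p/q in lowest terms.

571

Part I: 5*(1)^2 + 7*(1)^1 - 7 = (5) + (7) + (-7) = 5; answer 5
Part II: B1 = 5; w = -27; cross terms: (-39*-27 - -31*-24)=309, (-31*-9 - -21*-27)=-288, (-21*-3 - -3*-9)=36, (-3*6 - -19*-3)=-75, (-19*28 - -20*6)=-412, (-20*-24 - -39*28)=1572; twice the area = |1142| = 1142; area = 571; answer 571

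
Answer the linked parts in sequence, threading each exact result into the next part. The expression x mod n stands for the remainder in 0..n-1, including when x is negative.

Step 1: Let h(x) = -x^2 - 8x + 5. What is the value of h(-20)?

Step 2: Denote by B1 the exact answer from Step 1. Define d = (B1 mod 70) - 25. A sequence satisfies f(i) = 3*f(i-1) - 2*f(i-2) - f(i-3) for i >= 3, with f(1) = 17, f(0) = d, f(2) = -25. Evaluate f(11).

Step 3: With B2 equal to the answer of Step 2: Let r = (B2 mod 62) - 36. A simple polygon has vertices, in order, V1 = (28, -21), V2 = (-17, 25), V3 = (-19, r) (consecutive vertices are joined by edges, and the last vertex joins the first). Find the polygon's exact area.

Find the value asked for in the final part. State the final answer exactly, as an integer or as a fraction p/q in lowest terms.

2477/2

Step 1: -1*(-20)^2 - 8*(-20)^1 + 5 = (-400) + (160) + (5) = -235; answer -235
Step 2: B1 = -235; d = 20; f(3) = 3*(-25) - 2*(17) - 1*(20) = -129; iterating: f(3)=-129, f(4)=-354, f(5)=-779, f(6)=-1500, f(7)=-2588, f(8)=-3985, f(9)=-5279, f(10)=-5279, f(11)=-1294; answer -1294
Step 3: B2 = -1294; r = -28; cross terms: (28*25 - -17*-21)=343, (-17*-28 - -19*25)=951, (-19*-21 - 28*-28)=1183; twice the area = |2477| = 2477; area = 2477/2; answer 2477/2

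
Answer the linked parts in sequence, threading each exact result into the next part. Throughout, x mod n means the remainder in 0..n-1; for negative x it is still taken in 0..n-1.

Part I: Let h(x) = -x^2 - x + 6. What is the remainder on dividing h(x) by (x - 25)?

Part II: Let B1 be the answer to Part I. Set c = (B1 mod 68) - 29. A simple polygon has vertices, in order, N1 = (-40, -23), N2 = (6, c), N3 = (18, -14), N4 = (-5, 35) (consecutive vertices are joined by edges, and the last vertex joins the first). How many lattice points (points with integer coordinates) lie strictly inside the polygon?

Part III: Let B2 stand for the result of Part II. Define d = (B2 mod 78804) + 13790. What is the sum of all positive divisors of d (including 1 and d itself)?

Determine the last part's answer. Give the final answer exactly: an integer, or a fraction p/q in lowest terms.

Part I: remainder = value at the root: -1*(25)^2 - 1*(25)^1 + 6 = (-625) + (-25) + (6) = -644; answer -644
Part II: B1 = -644; c = 7; cross terms: (-40*7 - 6*-23)=-142, (6*-14 - 18*7)=-210, (18*35 - -5*-14)=560, (-5*-23 - -40*35)=1515; twice the area = |1723| = 1723; area = 1723/2; boundary points = 2 + 3 + 1 + 1 = 7; strictly interior points = area - boundary/2 + 1 = 859; answer 859
Part III: B2 = 859; d = 14649; 14649 = 3 * 19 * 257; sigma = (1 + 3) * (1 + 19) * (1 + 257) = 4 * 20 * 258 = 20640; answer 20640

20640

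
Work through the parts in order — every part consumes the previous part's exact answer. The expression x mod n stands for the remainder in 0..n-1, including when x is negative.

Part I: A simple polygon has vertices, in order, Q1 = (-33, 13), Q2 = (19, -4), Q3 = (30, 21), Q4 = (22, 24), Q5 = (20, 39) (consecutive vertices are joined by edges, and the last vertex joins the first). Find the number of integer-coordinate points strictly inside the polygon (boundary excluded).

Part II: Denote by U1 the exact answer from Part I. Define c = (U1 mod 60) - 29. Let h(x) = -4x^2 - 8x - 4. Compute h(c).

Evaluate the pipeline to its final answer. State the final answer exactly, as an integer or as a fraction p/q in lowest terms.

Part I: cross terms: (-33*-4 - 19*13)=-115, (19*21 - 30*-4)=519, (30*24 - 22*21)=258, (22*39 - 20*24)=378, (20*13 - -33*39)=1547; twice the area = |2587| = 2587; area = 2587/2; boundary points = 1 + 1 + 1 + 1 + 1 = 5; strictly interior points = area - boundary/2 + 1 = 1292; answer 1292
Part II: U1 = 1292; c = 3; -4*(3)^2 - 8*(3)^1 - 4 = (-36) + (-24) + (-4) = -64; answer -64

-64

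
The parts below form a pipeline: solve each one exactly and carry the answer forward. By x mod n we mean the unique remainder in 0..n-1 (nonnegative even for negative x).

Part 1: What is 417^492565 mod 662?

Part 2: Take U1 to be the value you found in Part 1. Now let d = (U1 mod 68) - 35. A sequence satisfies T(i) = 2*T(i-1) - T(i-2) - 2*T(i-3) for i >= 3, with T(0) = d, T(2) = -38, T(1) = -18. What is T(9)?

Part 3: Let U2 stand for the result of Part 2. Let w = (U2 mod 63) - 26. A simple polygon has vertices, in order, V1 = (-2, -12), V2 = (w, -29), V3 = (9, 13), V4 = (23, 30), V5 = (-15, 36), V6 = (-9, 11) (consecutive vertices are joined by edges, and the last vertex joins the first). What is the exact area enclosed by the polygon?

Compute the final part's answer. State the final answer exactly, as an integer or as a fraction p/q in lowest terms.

2707/2

Part 1: squarings mod 662: 417^1=417, 417^2=445, 417^4=87, 417^8=287, 417^16=281, 417^32=183, 417^64=389, 417^128=385, 417^256=599, 417^512=659, 417^1024=9, 417^2048=81, 417^4096=603, 417^8192=171, 417^16384=113, 417^32768=191, 417^65536=71, 417^131072=407, 417^262144=149; 417^492565 = 417^1 * 417^4 * 417^16 * 417^1024 * 417^32768 * 417^65536 * 417^131072 * 417^262144 = 439 (mod 662); answer 439
Part 2: U1 = 439; d = -4; T(3) = 2*(-38) - 1*(-18) - 2*(-4) = -50; iterating: T(3)=-50, T(4)=-26, T(5)=74, T(6)=274, T(7)=526, T(8)=630, T(9)=186; answer 186
Part 3: U2 = 186; w = 34; cross terms: (-2*-29 - 34*-12)=466, (34*13 - 9*-29)=703, (9*30 - 23*13)=-29, (23*36 - -15*30)=1278, (-15*11 - -9*36)=159, (-9*-12 - -2*11)=130; twice the area = |2707| = 2707; area = 2707/2; answer 2707/2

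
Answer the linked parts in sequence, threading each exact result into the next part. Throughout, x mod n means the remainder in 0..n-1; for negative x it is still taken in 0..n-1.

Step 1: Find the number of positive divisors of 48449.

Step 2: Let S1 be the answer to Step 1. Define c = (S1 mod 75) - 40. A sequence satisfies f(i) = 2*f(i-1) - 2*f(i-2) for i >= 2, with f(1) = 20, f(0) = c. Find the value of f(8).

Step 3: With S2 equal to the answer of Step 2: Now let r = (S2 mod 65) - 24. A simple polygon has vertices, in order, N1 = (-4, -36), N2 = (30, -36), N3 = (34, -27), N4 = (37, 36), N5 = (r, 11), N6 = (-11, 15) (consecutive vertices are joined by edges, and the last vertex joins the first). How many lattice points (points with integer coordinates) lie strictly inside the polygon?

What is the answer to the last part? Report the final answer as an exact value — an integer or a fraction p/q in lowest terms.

Step 1: 48449 is prime, so its only divisors are 1 and 48449; count = 2; answer 2
Step 2: S1 = 2; c = -38; f(2) = 2*(20) - 2*(-38) = 116; iterating: f(2)=116, f(3)=192, f(4)=152, f(5)=-80, f(6)=-464, f(7)=-768, f(8)=-608; answer -608
Step 3: S2 = -608; r = 18; cross terms: (-4*-36 - 30*-36)=1224, (30*-27 - 34*-36)=414, (34*36 - 37*-27)=2223, (37*11 - 18*36)=-241, (18*15 - -11*11)=391, (-11*-36 - -4*15)=456; twice the area = |4467| = 4467; area = 4467/2; boundary points = 34 + 1 + 3 + 1 + 1 + 1 = 41; strictly interior points = area - boundary/2 + 1 = 2214; answer 2214

2214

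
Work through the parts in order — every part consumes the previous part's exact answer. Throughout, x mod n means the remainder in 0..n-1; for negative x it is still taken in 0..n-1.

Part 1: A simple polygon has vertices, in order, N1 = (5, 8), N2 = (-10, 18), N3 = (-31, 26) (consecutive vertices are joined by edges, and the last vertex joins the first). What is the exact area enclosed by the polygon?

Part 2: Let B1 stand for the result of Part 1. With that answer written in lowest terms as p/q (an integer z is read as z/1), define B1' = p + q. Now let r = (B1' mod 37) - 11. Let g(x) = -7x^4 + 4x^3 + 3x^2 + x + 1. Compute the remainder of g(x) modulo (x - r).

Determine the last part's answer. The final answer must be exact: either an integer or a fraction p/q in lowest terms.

-133

Part 1: cross terms: (5*18 - -10*8)=170, (-10*26 - -31*18)=298, (-31*8 - 5*26)=-378; twice the area = |90| = 90; area = 45; answer 45
Part 2: B1 = 45; threaded value p + q = 46; r = -2; remainder = value at the root: -7*(-2)^4 + 4*(-2)^3 + 3*(-2)^2 + 1*(-2)^1 + 1 = (-112) + (-32) + (12) + (-2) + (1) = -133; answer -133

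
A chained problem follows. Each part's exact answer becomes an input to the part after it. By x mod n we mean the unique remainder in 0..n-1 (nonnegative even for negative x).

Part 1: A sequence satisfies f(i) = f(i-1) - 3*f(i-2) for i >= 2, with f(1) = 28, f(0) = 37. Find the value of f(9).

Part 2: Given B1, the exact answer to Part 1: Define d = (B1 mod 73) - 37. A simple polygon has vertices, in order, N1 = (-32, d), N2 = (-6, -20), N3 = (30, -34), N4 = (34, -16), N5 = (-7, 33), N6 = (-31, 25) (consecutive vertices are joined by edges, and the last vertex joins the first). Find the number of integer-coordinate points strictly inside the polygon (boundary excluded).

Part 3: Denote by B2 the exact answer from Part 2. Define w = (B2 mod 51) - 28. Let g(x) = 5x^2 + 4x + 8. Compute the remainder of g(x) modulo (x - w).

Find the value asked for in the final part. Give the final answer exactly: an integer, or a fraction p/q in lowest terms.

Part 1: f(2) = 1*(28) - 3*(37) = -83; iterating: f(2)=-83, f(3)=-167, f(4)=82, f(5)=583, f(6)=337, f(7)=-1412, f(8)=-2423, f(9)=1813; answer 1813
Part 2: B1 = 1813; d = 24; cross terms: (-32*-20 - -6*24)=784, (-6*-34 - 30*-20)=804, (30*-16 - 34*-34)=676, (34*33 - -7*-16)=1010, (-7*25 - -31*33)=848, (-31*24 - -32*25)=56; twice the area = |4178| = 4178; area = 2089; boundary points = 2 + 2 + 2 + 1 + 8 + 1 = 16; strictly interior points = area - boundary/2 + 1 = 2082; answer 2082
Part 3: B2 = 2082; w = 14; remainder = value at the root: 5*(14)^2 + 4*(14)^1 + 8 = (980) + (56) + (8) = 1044; answer 1044

1044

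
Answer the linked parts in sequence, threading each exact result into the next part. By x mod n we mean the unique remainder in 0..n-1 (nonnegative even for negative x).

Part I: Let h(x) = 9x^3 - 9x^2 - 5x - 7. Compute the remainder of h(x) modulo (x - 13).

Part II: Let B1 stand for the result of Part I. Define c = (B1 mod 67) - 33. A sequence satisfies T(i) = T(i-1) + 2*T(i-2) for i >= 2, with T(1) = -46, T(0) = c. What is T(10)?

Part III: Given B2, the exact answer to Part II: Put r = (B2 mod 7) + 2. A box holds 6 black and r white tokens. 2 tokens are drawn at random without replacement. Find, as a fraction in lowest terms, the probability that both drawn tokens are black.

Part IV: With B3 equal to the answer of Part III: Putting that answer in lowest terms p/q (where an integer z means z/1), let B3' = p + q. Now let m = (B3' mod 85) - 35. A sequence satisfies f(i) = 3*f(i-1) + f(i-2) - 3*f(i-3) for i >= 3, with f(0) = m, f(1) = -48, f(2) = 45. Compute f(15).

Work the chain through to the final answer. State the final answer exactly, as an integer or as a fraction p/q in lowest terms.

95061441

Part I: remainder = value at the root: 9*(13)^3 - 9*(13)^2 - 5*(13)^1 - 7 = (19773) + (-1521) + (-65) + (-7) = 18180; answer 18180
Part II: B1 = 18180; c = -10; T(2) = 1*(-46) + 2*(-10) = -66; iterating: T(2)=-66, T(3)=-158, T(4)=-290, T(5)=-606, T(6)=-1186, T(7)=-2398, T(8)=-4770, T(9)=-9566, T(10)=-19106; answer -19106
Part III: B2 = -19106; r = 6; total draws C(12,2) = 66; favorable C(6,2) = 15; P = 5/22; answer 5/22
Part IV: B3 = 5/22; threaded value p + q = 27; m = -8; f(3) = 3*(45) + 1*(-48) - 3*(-8) = 111; iterating: f(3)=111, f(4)=522, f(5)=1542, f(6)=4815, f(7)=14421, f(8)=43452, f(9)=130332, f(10)=391185, f(11)=1173531, f(12)=3520782, f(13)=10562322, f(14)=31687155, f(15)=95061441; answer 95061441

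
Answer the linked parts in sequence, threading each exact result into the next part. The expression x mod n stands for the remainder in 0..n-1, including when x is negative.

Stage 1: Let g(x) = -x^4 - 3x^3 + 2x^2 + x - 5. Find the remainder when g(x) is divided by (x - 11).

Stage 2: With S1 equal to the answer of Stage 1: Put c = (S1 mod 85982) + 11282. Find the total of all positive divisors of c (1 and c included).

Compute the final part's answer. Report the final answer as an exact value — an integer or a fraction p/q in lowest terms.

118320

Stage 1: remainder = value at the root: -1*(11)^4 - 3*(11)^3 + 2*(11)^2 + 1*(11)^1 - 5 = (-14641) + (-3993) + (242) + (11) + (-5) = -18386; answer -18386
Stage 2: S1 = -18386; c = 78878; 78878 = 2 * 39439; sigma = (1 + 2) * (1 + 39439) = 3 * 39440 = 118320; answer 118320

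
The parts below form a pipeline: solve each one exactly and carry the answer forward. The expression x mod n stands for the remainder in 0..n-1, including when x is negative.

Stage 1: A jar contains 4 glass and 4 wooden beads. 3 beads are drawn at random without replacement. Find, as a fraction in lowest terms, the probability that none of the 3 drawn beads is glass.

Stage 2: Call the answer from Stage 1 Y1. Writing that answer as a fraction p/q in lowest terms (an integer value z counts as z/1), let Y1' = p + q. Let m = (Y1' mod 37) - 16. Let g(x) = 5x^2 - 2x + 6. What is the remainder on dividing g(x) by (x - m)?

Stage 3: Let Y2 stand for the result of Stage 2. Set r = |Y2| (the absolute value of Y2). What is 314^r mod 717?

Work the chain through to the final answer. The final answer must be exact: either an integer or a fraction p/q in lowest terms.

Stage 1: total draws C(8,3) = 56; favorable C(4,3) = 4; P = 1/14; answer 1/14
Stage 2: Y1 = 1/14; threaded value p + q = 15; m = -1; remainder = value at the root: 5*(-1)^2 - 2*(-1)^1 + 6 = (5) + (2) + (6) = 13; answer 13
Stage 3: Y2 = 13; r = 13; squarings mod 717: 314^1=314, 314^2=367, 314^4=610, 314^8=694; 314^13 = 314^1 * 314^4 * 314^8 = 545 (mod 717); answer 545

545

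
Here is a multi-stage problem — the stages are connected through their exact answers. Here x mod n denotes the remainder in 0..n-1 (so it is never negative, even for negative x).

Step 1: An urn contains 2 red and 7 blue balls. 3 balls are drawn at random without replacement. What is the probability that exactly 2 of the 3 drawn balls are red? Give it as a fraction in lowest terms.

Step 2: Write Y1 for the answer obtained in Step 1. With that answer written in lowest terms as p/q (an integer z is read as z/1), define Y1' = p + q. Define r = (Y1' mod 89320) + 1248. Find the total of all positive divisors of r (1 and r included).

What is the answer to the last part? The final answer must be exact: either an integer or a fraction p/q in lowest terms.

Step 1: total draws C(9,3) = 84; favorable C(2,2)*C(7,1) = 7; P = 1/12; answer 1/12
Step 2: Y1 = 1/12; threaded value p + q = 13; r = 1261; 1261 = 13 * 97; sigma = (1 + 13) * (1 + 97) = 14 * 98 = 1372; answer 1372

1372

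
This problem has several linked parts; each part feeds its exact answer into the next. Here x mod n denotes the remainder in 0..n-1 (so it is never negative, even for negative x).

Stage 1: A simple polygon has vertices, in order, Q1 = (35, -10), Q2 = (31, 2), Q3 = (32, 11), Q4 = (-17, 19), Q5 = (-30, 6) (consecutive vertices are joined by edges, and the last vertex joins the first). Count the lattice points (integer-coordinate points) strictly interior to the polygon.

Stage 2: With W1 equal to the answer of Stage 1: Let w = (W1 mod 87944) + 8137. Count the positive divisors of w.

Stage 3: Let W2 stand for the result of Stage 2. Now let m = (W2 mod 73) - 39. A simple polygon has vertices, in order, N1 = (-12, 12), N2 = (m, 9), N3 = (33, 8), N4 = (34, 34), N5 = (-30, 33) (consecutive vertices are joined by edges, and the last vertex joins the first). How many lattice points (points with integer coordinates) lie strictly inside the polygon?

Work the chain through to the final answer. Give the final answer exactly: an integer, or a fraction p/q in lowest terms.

Stage 1: cross terms: (35*2 - 31*-10)=380, (31*11 - 32*2)=277, (32*19 - -17*11)=795, (-17*6 - -30*19)=468, (-30*-10 - 35*6)=90; twice the area = |2010| = 2010; area = 1005; boundary points = 4 + 1 + 1 + 13 + 1 = 20; strictly interior points = area - boundary/2 + 1 = 996; answer 996
Stage 2: W1 = 996; w = 9133; 9133 is prime, so its only divisors are 1 and 9133; count = 2; answer 2
Stage 3: W2 = 2; m = -37; cross terms: (-12*9 - -37*12)=336, (-37*8 - 33*9)=-593, (33*34 - 34*8)=850, (34*33 - -30*34)=2142, (-30*12 - -12*33)=36; twice the area = |2771| = 2771; area = 2771/2; boundary points = 1 + 1 + 1 + 1 + 3 = 7; strictly interior points = area - boundary/2 + 1 = 1383; answer 1383

1383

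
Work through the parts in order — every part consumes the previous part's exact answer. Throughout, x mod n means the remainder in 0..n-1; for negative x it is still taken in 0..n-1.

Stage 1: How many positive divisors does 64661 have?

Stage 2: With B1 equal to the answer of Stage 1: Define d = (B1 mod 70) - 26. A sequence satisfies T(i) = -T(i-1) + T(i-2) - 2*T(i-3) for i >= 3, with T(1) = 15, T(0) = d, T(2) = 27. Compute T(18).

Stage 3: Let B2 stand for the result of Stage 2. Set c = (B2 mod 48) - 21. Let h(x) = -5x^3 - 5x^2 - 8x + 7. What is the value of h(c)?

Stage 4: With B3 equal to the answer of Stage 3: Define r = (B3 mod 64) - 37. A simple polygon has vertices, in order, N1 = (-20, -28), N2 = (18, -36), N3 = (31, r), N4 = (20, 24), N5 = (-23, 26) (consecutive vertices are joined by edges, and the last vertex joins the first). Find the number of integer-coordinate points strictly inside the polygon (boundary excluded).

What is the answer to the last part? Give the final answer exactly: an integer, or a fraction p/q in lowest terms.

Stage 1: 64661 is prime, so its only divisors are 1 and 64661; count = 2; answer 2
Stage 2: B1 = 2; d = -24; T(3) = -1*(27) + 1*(15) - 2*(-24) = 36; iterating: T(3)=36, T(4)=-39, T(5)=21, T(6)=-132, T(7)=231, T(8)=-405, T(9)=900, T(10)=-1767, T(11)=3477, T(12)=-7044, T(13)=14055, T(14)=-28053, T(15)=56196, T(16)=-112359, T(17)=224661, T(18)=-449412; answer -449412
Stage 3: B2 = -449412; c = -9; -5*(-9)^3 - 5*(-9)^2 - 8*(-9)^1 + 7 = (3645) + (-405) + (72) + (7) = 3319; answer 3319
Stage 4: B3 = 3319; r = 18; cross terms: (-20*-36 - 18*-28)=1224, (18*18 - 31*-36)=1440, (31*24 - 20*18)=384, (20*26 - -23*24)=1072, (-23*-28 - -20*26)=1164; twice the area = |5284| = 5284; area = 2642; boundary points = 2 + 1 + 1 + 1 + 3 = 8; strictly interior points = area - boundary/2 + 1 = 2639; answer 2639

2639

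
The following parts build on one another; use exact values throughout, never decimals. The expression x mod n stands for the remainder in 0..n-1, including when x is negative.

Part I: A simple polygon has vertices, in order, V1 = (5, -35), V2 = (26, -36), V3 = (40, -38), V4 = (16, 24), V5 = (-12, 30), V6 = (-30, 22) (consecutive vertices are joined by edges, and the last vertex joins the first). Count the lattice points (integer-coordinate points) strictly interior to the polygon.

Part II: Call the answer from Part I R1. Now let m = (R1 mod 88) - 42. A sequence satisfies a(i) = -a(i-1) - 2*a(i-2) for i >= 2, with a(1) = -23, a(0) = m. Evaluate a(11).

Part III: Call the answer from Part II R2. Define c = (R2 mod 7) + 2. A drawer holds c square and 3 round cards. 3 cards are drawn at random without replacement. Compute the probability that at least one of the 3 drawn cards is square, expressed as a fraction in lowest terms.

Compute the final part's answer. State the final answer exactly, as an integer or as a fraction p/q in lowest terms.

19/20

Part I: cross terms: (5*-36 - 26*-35)=730, (26*-38 - 40*-36)=452, (40*24 - 16*-38)=1568, (16*30 - -12*24)=768, (-12*22 - -30*30)=636, (-30*-35 - 5*22)=940; twice the area = |5094| = 5094; area = 2547; boundary points = 1 + 2 + 2 + 2 + 2 + 1 = 10; strictly interior points = area - boundary/2 + 1 = 2543; answer 2543
Part II: R1 = 2543; m = 37; a(2) = -1*(-23) - 2*(37) = -51; iterating: a(2)=-51, a(3)=97, a(4)=5, a(5)=-199, a(6)=189, a(7)=209, a(8)=-587, a(9)=169, a(10)=1005, a(11)=-1343; answer -1343
Part III: R2 = -1343; c = 3; total draws C(6,3) = 20; complement C(3,3) = 1; favorable 20 - 1 = 19; P = 19/20; answer 19/20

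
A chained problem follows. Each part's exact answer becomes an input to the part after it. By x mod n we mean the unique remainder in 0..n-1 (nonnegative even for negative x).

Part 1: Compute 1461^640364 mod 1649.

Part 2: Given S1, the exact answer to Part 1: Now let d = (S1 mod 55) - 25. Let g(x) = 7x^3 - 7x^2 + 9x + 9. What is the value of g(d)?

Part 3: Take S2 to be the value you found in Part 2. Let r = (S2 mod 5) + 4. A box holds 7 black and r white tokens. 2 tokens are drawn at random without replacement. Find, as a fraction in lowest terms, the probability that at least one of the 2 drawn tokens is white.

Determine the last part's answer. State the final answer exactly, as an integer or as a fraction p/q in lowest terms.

4/5

Part 1: squarings mod 1649: 1461^1=1461, 1461^2=715, 1461^4=35, 1461^8=1225, 1461^16=35, 1461^32=1225, 1461^64=35, 1461^128=1225, 1461^256=35, 1461^512=1225, 1461^1024=35, 1461^2048=1225, 1461^4096=35, 1461^8192=1225, 1461^16384=35, 1461^32768=1225, 1461^65536=35, 1461^131072=1225, 1461^262144=35, 1461^524288=1225; 1461^640364 = 1461^4 * 1461^8 * 1461^32 * 1461^64 * 1461^256 * 1461^1024 * 1461^16384 * 1461^32768 * 1461^65536 * 1461^524288 = 1225 (mod 1649); answer 1225
Part 2: S1 = 1225; d = -10; 7*(-10)^3 - 7*(-10)^2 + 9*(-10)^1 + 9 = (-7000) + (-700) + (-90) + (9) = -7781; answer -7781
Part 3: S2 = -7781; r = 8; total draws C(15,2) = 105; complement C(7,2) = 21; favorable 105 - 21 = 84; P = 4/5; answer 4/5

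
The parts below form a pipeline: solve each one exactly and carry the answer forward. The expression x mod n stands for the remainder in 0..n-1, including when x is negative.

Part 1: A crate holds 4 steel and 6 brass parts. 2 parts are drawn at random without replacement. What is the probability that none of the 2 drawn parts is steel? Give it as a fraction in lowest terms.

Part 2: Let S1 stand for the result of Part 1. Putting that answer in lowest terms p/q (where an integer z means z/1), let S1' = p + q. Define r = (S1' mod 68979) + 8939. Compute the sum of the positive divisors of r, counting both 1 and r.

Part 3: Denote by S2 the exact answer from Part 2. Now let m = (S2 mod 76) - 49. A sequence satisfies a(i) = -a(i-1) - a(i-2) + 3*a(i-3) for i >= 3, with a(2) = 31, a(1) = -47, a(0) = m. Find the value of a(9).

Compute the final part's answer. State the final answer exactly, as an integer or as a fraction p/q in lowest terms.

-383

Part 1: total draws C(10,2) = 45; favorable C(6,2) = 15; P = 1/3; answer 1/3
Part 2: S1 = 1/3; threaded value p + q = 4; r = 8943; 8943 = 3 * 11 * 271; sigma = (1 + 3) * (1 + 11) * (1 + 271) = 4 * 12 * 272 = 13056; answer 13056
Part 3: S2 = 13056; m = 11; a(3) = -1*(31) - 1*(-47) + 3*(11) = 49; iterating: a(3)=49, a(4)=-221, a(5)=265, a(6)=103, a(7)=-1031, a(8)=1723, a(9)=-383; answer -383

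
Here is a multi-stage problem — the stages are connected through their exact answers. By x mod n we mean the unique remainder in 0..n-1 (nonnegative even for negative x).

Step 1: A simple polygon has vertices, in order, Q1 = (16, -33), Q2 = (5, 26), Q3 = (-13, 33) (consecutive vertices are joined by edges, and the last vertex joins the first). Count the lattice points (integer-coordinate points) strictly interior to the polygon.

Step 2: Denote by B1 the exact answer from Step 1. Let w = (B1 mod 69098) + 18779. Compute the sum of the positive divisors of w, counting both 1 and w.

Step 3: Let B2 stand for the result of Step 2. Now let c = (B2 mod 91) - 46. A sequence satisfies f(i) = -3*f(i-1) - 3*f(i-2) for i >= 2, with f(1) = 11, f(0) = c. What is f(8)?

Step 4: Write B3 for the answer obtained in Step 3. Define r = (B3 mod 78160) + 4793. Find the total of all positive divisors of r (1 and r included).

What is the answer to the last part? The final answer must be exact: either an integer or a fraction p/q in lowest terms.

Step 1: cross terms: (16*26 - 5*-33)=581, (5*33 - -13*26)=503, (-13*-33 - 16*33)=-99; twice the area = |985| = 985; area = 985/2; boundary points = 1 + 1 + 1 = 3; strictly interior points = area - boundary/2 + 1 = 492; answer 492
Step 2: B1 = 492; w = 19271; 19271 = 7 * 2753; sigma = (1 + 7) * (1 + 2753) = 8 * 2754 = 22032; answer 22032
Step 3: B2 = 22032; c = -36; f(2) = -3*(11) - 3*(-36) = 75; iterating: f(2)=75, f(3)=-258, f(4)=549, f(5)=-873, f(6)=972, f(7)=-297, f(8)=-2025; answer -2025
Step 4: B3 = -2025; r = 80928; 80928 = 2^5 * 3^2 * 281; sigma = (1 + 2 + 4 + 8 + 16 + 32) * (1 + 3 + 9) * (1 + 281) = 63 * 13 * 282 = 230958; answer 230958

230958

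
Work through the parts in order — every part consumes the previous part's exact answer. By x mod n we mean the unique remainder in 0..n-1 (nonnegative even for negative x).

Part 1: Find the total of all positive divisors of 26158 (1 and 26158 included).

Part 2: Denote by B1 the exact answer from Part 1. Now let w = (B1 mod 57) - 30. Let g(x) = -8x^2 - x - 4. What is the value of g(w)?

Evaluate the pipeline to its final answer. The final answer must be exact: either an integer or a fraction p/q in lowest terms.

-1819

Part 1: 26158 = 2 * 11 * 29 * 41; sigma = (1 + 2) * (1 + 11) * (1 + 29) * (1 + 41) = 3 * 12 * 30 * 42 = 45360; answer 45360
Part 2: B1 = 45360; w = 15; -8*(15)^2 - 1*(15)^1 - 4 = (-1800) + (-15) + (-4) = -1819; answer -1819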